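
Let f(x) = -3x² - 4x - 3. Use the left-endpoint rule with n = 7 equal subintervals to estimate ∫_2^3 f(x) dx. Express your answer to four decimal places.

-30.6531

Δx = (3 − 2)/7 = 1/7.
Left endpoints: 2, 15/7, 16/7, 17/7, 18/7, 19/7, 20/7.
f(2) = -23, f(15/7) = -1242/49, f(16/7) = -1363/49, f(17/7) = -1490/49, f(18/7) = -1623/49, f(19/7) = -1762/49, f(20/7) = -1907/49.
Sum = Δx · [f(2) + f(15/7) + f(16/7) + ...].
Sum ≈ -30.6531.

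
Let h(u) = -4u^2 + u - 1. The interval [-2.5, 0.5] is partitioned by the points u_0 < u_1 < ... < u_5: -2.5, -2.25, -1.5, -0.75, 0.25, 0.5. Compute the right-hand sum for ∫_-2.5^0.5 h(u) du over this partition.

Subinterval widths: 0.25, 0.75, 0.75, 1, 0.25.
Right endpoints: -2.25, -1.5, -0.75, 0.25, 0.5.
h(-2.25) = -23.5, h(-1.5) = -11.5, h(-0.75) = -4, h(0.25) = -1, h(0.5) = -1.5.
Sum = Σ Δu_i · h(u_i).
Sum = -18.875.

-18.875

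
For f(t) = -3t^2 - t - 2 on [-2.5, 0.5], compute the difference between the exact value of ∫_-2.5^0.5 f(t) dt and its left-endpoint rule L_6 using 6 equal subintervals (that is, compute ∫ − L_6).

Exact integral: ∫_-2.5^0.5 f(t) dt = -18.75.
L_6 = -22.875.
Error = -18.75 − (-22.875) = 4.125.

4.125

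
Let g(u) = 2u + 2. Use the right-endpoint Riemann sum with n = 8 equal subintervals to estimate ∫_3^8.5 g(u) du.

Δu = (8.5 − 3)/8 = 0.6875.
Right endpoints: 3.6875, 4.375, 5.0625, 5.75, 6.4375, 7.125, 7.8125, 8.5.
g(3.6875) = 9.375, g(4.375) = 10.75, g(5.0625) = 12.125, g(5.75) = 13.5, g(6.4375) = 14.875, g(7.125) = 16.25, g(7.8125) = 17.625, g(8.5) = 19.
Sum = Δu · [g(3.6875) + g(4.375) + g(5.0625) + ...].
Sum = 78.03125.

78.03125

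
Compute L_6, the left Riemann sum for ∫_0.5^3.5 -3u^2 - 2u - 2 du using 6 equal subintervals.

-50.625

Δu = (3.5 − 0.5)/6 = 0.5.
Left endpoints: 0.5, 1, 1.5, 2, 2.5, 3.
f(0.5) = -3.75, f(1) = -7, f(1.5) = -11.75, f(2) = -18, f(2.5) = -25.75, f(3) = -35.
Sum = Δu · [f(0.5) + f(1) + f(1.5) + ...].
Sum = -50.625.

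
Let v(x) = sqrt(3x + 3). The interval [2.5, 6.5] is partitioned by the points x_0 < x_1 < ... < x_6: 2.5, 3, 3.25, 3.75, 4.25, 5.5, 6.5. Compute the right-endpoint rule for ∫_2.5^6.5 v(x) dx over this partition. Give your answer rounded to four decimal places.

16.7598

Subinterval widths: 0.5, 0.25, 0.5, 0.5, 1.25, 1.
Right endpoints: 3, 3.25, 3.75, 4.25, 5.5, 6.5.
v(3) ≈ 3.4641, v(3.25) ≈ 3.5707, v(3.75) ≈ 3.7749, v(4.25) ≈ 3.9686, v(5.5) ≈ 4.4159, v(6.5) ≈ 4.7434.
Sum = Σ Δx_i · v(x_i).
Sum ≈ 16.7598.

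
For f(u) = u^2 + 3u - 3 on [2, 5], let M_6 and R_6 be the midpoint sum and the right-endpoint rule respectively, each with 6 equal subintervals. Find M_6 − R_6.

-7.6875

M_6 = 61.4375.
R_6 = 69.125.
M_6 − R_6 = -7.6875.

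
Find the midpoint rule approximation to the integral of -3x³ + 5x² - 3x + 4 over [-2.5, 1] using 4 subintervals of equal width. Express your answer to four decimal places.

Δx = (1 − (-2.5))/4 = 0.875.
Midpoints: -2.0625, -1.1875, -0.3125, 0.5625.
f(-2.0625) = 236659/4096, f(-1.1875) = 80433/4096, f(-0.3125) = 22599/4096, f(0.5625) = 13765/4096.
Sum = Δx · [f(-2.0625) + f(-1.1875) + f(-0.3125) + f(0.5625)].
Sum ≈ 75.5063.

75.5063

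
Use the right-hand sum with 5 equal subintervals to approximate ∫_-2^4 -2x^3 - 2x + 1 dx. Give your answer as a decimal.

Δx = (4 − (-2))/5 = 1.2.
Right endpoints: -0.8, 0.4, 1.6, 2.8, 4.
f(-0.8) = 3.624, f(0.4) = 0.072, f(1.6) = -10.392, f(2.8) = -48.504, f(4) = -135.
Sum = Δx · [f(-0.8) + f(0.4) + f(1.6) + f(2.8) + f(4)].
Sum = -228.24.

-228.24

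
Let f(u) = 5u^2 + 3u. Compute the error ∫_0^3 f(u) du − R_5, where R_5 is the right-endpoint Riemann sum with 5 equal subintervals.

-17.1

Exact integral: ∫_0^3 f(u) du = 58.5.
R_5 = 75.6.
Error = 58.5 − 75.6 = -17.1.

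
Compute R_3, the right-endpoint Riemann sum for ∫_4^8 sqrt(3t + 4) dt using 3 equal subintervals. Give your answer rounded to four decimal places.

Δt = (8 − 4)/3 = 4/3.
Right endpoints: 16/3, 20/3, 8.
f(16/3) ≈ 4.4721, f(20/3) ≈ 4.8990, f(8) ≈ 5.2915.
Sum = Δt · [f(16/3) + f(20/3) + f(8)].
Sum ≈ 19.5502.

19.5502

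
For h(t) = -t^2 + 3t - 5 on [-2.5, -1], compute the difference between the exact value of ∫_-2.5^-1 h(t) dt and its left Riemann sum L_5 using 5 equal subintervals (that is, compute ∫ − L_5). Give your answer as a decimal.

1.485

Exact integral: ∫_-2.5^-1 h(t) dt = -20.25.
L_5 = -21.735.
Error = -20.25 − (-21.735) = 1.485.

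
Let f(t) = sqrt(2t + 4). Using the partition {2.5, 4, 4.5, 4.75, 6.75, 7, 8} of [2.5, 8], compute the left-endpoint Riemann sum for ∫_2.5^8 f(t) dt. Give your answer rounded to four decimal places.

Subinterval widths: 1.5, 0.5, 0.25, 2, 0.25, 1.
Left endpoints: 2.5, 4, 4.5, 4.75, 6.75, 7.
f(2.5) ≈ 3.0000, f(4) ≈ 3.4641, f(4.5) ≈ 3.6056, f(4.75) ≈ 3.6742, f(6.75) ≈ 4.1833, f(7) ≈ 4.2426.
Sum = Σ Δt_i · f(t_i).
Sum ≈ 19.7704.

19.7704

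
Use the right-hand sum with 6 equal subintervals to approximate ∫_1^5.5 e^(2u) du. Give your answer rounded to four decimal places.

Δu = (5.5 − 1)/6 = 0.75.
Right endpoints: 1.75, 2.5, 3.25, 4, 4.75, 5.5.
f(1.75) ≈ 33.1155, f(2.5) ≈ 148.4132, f(3.25) ≈ 665.1416, f(4) ≈ 2980.9580, f(4.75) ≈ 13359.7268, f(5.5) ≈ 59874.1417.
Sum = Δu · [f(1.75) + f(2.5) + f(3.25) + ...].
Sum ≈ 57796.1226.

57796.1226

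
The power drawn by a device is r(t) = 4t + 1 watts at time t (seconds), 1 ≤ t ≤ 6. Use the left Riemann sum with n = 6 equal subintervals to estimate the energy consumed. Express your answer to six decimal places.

Δt = (6 − 1)/6 = 5/6.
Left endpoints: 1, 11/6, 8/3, 3.5, 13/3, 31/6.
r(1) = 5, r(11/6) = 25/3, r(8/3) = 35/3, r(3.5) = 15, r(13/3) = 55/3, r(31/6) = 65/3.
Sum = Δt · [r(1) + r(11/6) + r(8/3) + ...].
Sum ≈ 66.666667.

66.666667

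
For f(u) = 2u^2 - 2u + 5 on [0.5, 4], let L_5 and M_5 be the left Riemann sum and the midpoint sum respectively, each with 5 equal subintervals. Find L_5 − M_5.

-7.7175

L_5 = 36.33.
M_5 = 44.0475.
L_5 − M_5 = -7.7175.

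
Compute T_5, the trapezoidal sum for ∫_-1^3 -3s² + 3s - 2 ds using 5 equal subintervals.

-25.28

Δs = (3 − (-1))/5 = 0.8.
f(-1) = -8, f(-0.2) = -2.72, f(0.6) = -1.28, f(1.4) = -3.68, f(2.2) = -9.92, f(3) = -20.
T_5 = (Δs/2)·[f(s_0) + 2f(s_1) + ... + 2f(s_{4}) + f(s_5)].
Sum = -25.28.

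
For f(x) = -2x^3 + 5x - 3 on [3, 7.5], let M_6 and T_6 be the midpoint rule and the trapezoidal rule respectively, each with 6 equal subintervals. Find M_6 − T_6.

19.93359375

M_6 = -1430.26171875.
T_6 = -1450.1953125.
M_6 − T_6 = 19.93359375.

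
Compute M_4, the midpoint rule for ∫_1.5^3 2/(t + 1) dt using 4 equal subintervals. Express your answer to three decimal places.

Δt = (3 − 1.5)/4 = 0.375.
Midpoints: 1.6875, 2.0625, 2.4375, 2.8125.
f(1.6875) = 32/43, f(2.0625) = 32/49, f(2.4375) = 32/55, f(2.8125) = 32/61.
Sum = Δt · [f(1.6875) + f(2.0625) + f(2.4375) + f(2.8125)].
Sum ≈ 0.939.

0.939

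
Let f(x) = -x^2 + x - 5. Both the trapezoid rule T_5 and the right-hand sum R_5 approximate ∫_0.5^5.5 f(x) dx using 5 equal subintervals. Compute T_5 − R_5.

T_5 = -66.25.
R_5 = -78.75.
T_5 − R_5 = 12.5.

12.5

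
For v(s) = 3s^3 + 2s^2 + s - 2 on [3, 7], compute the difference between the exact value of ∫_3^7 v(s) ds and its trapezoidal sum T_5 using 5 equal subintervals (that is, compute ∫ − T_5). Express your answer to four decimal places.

Exact integral: ∫_3^7 v(s) ds ≈ 1962.666667.
T_5 = 1982.72.
Error ≈ 1962.666667 − 1982.72 ≈ -20.0533.

-20.0533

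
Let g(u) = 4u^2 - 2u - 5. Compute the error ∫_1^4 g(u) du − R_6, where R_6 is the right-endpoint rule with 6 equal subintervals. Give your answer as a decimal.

Exact integral: ∫_1^4 g(u) du = 54.
R_6 = 68.
Error = 54 − 68 = -14.

-14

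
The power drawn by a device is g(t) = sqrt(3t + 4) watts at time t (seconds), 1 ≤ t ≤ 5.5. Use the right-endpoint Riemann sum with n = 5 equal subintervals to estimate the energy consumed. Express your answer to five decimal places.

Δt = (5.5 − 1)/5 = 0.9.
Right endpoints: 1.9, 2.8, 3.7, 4.6, 5.5.
g(1.9) ≈ 3.11448, g(2.8) ≈ 3.52136, g(3.7) ≈ 3.88587, g(4.6) ≈ 4.21900, g(5.5) ≈ 4.52769.
Sum = Δt · [g(1.9) + g(2.8) + g(3.7) + g(4.6) + g(5.5)].
Sum ≈ 17.34157.

17.34157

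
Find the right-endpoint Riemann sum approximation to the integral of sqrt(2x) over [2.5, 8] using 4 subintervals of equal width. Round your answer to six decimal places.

Δx = (8 − 2.5)/4 = 1.375.
Right endpoints: 3.875, 5.25, 6.625, 8.
f(3.875) ≈ 2.783882, f(5.25) ≈ 3.240370, f(6.625) ≈ 3.640055, f(8) ≈ 4.000000.
Sum = Δx · [f(3.875) + f(5.25) + f(6.625) + f(8)].
Sum ≈ 18.788423.

18.788423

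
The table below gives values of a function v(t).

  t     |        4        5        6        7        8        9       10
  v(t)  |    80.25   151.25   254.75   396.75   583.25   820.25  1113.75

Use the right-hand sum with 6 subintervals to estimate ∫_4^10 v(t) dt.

Δt = 1.
Sum = 1·[151.25 + 254.75 + 396.75 + 583.25 + 820.25 + 1113.75] = 3320.

3320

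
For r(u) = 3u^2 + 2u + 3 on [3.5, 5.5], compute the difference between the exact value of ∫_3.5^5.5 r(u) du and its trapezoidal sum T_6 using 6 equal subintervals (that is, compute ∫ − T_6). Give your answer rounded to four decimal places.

Exact integral: ∫_3.5^5.5 r(u) du = 147.5.
T_6 ≈ 147.611111.
Error ≈ 147.5 − 147.611111 ≈ -0.1111.

-0.1111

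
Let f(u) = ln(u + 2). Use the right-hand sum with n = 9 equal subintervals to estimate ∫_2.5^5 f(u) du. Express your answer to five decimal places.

4.41388

Δu = (5 − 2.5)/9 = 5/18.
Right endpoints: 25/9, 55/18, 10/3, 65/18, 35/9, 25/6, 40/9, 85/18, 5.
f(25/9) ≈ 1.56398, f(55/18) ≈ 1.62049, f(10/3) ≈ 1.67398, f(65/18) ≈ 1.72475, f(35/9) ≈ 1.77307, f(25/6) ≈ 1.81916, f(40/9) ≈ 1.86322, f(85/18) ≈ 1.90542, f(5) ≈ 1.94591.
Sum = Δu · [f(25/9) + f(55/18) + f(10/3) + ...].
Sum ≈ 4.41388.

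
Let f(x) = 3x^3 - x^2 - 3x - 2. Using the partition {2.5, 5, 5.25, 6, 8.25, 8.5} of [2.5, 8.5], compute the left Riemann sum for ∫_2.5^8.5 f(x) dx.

2182.09375

Subinterval widths: 2.5, 0.25, 0.75, 2.25, 0.25.
Left endpoints: 2.5, 5, 5.25, 6, 8.25.
f(2.5) = 31.125, f(5) = 333, f(5.25) = 388.796875, f(6) = 592, f(8.25) = 1589.734375.
Sum = Σ Δx_i · f(x_i).
Sum = 2182.09375.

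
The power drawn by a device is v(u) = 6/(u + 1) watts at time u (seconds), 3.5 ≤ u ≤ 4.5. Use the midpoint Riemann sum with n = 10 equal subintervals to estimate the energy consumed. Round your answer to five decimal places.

Δu = (4.5 − 3.5)/10 = 0.1.
Midpoints: 3.55, 3.65, 3.75, 3.85, 3.95, 4.05, 4.15, 4.25, 4.35, 4.45.
v(3.55) = 120/91, v(3.65) = 40/31, v(3.75) = 24/19, v(3.85) = 120/97, v(3.95) = 40/33, v(4.05) = 120/101, v(4.15) = 120/103, v(4.25) = 8/7, v(4.35) = 120/107, v(4.45) = 120/109.
Sum = Δu · [v(3.55) + v(3.65) + v(3.75) + ...].
Sum ≈ 1.20398.

1.20398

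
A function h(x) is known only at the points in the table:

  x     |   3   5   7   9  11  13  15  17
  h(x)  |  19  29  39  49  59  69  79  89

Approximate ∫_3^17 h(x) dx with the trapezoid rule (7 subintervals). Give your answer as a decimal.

756

Δx = 2.
T_7 = (2/2)·[19 + 2·29 + 2·39 + 2·49 + 2·59 + 2·69 + 2·79 + 89] = 756.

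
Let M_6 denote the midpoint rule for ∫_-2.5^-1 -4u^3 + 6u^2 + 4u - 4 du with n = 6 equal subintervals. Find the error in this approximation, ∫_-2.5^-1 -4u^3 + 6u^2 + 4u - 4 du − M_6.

0.2109375

Exact integral: ∫_-2.5^-1 f(u) du = 50.8125.
M_6 = 50.6015625.
Error = 50.8125 − 50.6015625 = 0.2109375.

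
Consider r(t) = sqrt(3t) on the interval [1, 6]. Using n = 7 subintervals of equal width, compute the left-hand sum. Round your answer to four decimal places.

14.8976

Δt = (6 − 1)/7 = 5/7.
Left endpoints: 1, 12/7, 17/7, 22/7, 27/7, 32/7, 37/7.
r(1) ≈ 1.7321, r(12/7) ≈ 2.2678, r(17/7) ≈ 2.6992, r(22/7) ≈ 3.0706, r(27/7) ≈ 3.4017, r(32/7) ≈ 3.7033, r(37/7) ≈ 3.9821.
Sum = Δt · [r(1) + r(12/7) + r(17/7) + ...].
Sum ≈ 14.8976.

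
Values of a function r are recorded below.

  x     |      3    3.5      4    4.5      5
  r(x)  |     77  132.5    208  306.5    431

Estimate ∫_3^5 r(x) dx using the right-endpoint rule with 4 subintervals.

539

Δx = 0.5.
Sum = 0.5·[132.5 + 208 + 306.5 + 431] = 539.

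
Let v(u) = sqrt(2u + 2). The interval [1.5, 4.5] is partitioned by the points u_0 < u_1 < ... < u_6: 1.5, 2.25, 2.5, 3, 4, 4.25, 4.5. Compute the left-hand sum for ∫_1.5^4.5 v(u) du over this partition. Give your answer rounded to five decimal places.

8.06639

Subinterval widths: 0.75, 0.25, 0.5, 1, 0.25, 0.25.
Left endpoints: 1.5, 2.25, 2.5, 3, 4, 4.25.
v(1.5) ≈ 2.23607, v(2.25) ≈ 2.54951, v(2.5) ≈ 2.64575, v(3) ≈ 2.82843, v(4) ≈ 3.16228, v(4.25) ≈ 3.24037.
Sum = Σ Δu_i · v(u_i).
Sum ≈ 8.06639.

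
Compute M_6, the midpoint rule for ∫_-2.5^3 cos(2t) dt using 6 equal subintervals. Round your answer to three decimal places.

-0.715

Δt = (3 − (-2.5))/6 = 11/12.
Midpoints: -49/24, -1.125, -5/24, 17/24, 1.625, 61/24.
f(-49/24) ≈ -0.588, f(-1.125) ≈ -0.628, f(-5/24) ≈ 0.914, f(17/24) ≈ 0.154, f(1.625) ≈ -0.994, f(61/24) ≈ 0.362.
Sum = Δt · [f(-49/24) + f(-1.125) + f(-5/24) + ...].
Sum ≈ -0.715.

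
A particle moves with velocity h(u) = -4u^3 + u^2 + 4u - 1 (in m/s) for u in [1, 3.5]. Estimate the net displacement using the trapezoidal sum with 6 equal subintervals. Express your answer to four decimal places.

-116.9850

Δu = (3.5 − 1)/6 = 5/12.
h(1) = 0, h(17/12) = -1015/216, h(11/6) = -1615/108, h(2.25) = -32.5, h(8/3) = -1595/27, h(37/12) = -20825/216, h(3.5) = -146.25.
T_6 = (Δu/2)·[h(u_0) + 2h(u_1) + ... + 2h(u_{5}) + h(u_6)].
Sum ≈ -116.9850.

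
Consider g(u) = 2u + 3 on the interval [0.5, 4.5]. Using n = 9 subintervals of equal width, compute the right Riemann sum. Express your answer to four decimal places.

33.7778

Δu = (4.5 − 0.5)/9 = 4/9.
Right endpoints: 17/18, 25/18, 11/6, 41/18, 49/18, 19/6, 65/18, 73/18, 4.5.
g(17/18) = 44/9, g(25/18) = 52/9, g(11/6) = 20/3, g(41/18) = 68/9, g(49/18) = 76/9, g(19/6) = 28/3, g(65/18) = 92/9, g(73/18) = 100/9, g(4.5) = 12.
Sum = Δu · [g(17/18) + g(25/18) + g(11/6) + ...].
Sum ≈ 33.7778.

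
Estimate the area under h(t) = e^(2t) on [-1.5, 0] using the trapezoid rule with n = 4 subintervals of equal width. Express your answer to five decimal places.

0.49717

Δt = (0 − (-1.5))/4 = 0.375.
h(-1.5) ≈ 0.04979, h(-1.125) ≈ 0.10540, h(-0.75) ≈ 0.22313, h(-0.375) ≈ 0.47237, h(0) ≈ 1.00000.
T_4 = (Δt/2)·[h(t_0) + 2h(t_1) + 2h(t_2) + 2h(t_3) + h(t_4)].
Sum ≈ 0.49717.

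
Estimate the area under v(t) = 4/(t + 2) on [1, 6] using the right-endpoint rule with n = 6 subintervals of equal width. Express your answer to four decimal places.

3.5980

Δt = (6 − 1)/6 = 5/6.
Right endpoints: 11/6, 8/3, 3.5, 13/3, 31/6, 6.
v(11/6) = 24/23, v(8/3) = 6/7, v(3.5) = 8/11, v(13/3) = 12/19, v(31/6) = 24/43, v(6) = 0.5.
Sum = Δt · [v(11/6) + v(8/3) + v(3.5) + ...].
Sum ≈ 3.5980.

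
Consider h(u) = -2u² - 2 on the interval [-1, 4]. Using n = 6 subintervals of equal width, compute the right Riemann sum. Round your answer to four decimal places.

-66.9907

Δu = (4 − (-1))/6 = 5/6.
Right endpoints: -1/6, 2/3, 1.5, 7/3, 19/6, 4.
h(-1/6) = -37/18, h(2/3) = -26/9, h(1.5) = -6.5, h(7/3) = -116/9, h(19/6) = -397/18, h(4) = -34.
Sum = Δu · [h(-1/6) + h(2/3) + h(1.5) + ...].
Sum ≈ -66.9907.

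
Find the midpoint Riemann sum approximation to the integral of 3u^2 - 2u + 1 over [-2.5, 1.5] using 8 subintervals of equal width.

26.75

Δu = (1.5 − (-2.5))/8 = 0.5.
Midpoints: -2.25, -1.75, -1.25, -0.75, -0.25, 0.25, 0.75, 1.25.
f(-2.25) = 20.6875, f(-1.75) = 13.6875, f(-1.25) = 8.1875, f(-0.75) = 4.1875, f(-0.25) = 1.6875, f(0.25) = 0.6875, f(0.75) = 1.1875, f(1.25) = 3.1875.
Sum = Δu · [f(-2.25) + f(-1.75) + f(-1.25) + ...].
Sum = 26.75.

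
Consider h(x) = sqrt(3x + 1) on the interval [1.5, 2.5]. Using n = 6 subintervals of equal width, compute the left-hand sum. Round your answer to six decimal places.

Δx = (2.5 − 1.5)/6 = 1/6.
Left endpoints: 1.5, 5/3, 11/6, 2, 13/6, 7/3.
h(1.5) ≈ 2.345208, h(5/3) ≈ 2.449490, h(11/6) ≈ 2.549510, h(2) ≈ 2.645751, h(13/6) ≈ 2.738613, h(7/3) ≈ 2.828427.
Sum = Δx · [h(1.5) + h(5/3) + h(11/6) + ...].
Sum ≈ 2.592833.

2.592833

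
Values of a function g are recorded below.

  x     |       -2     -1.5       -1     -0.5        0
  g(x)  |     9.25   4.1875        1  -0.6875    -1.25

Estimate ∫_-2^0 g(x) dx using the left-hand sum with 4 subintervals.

6.875

Δx = 0.5.
Sum = 0.5·[9.25 + 4.1875 + 1 + (-0.6875)] = 6.875.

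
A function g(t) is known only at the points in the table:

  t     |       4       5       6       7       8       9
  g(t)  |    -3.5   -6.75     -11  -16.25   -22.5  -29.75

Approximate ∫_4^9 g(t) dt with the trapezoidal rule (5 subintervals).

-73.125

Δt = 1.
T_5 = (1/2)·[(-3.5) + 2·(-6.75) + 2·(-11) + 2·(-16.25) + 2·(-22.5) + (-29.75)] = -73.125.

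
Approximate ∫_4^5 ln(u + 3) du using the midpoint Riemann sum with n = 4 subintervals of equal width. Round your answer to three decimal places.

Δu = (5 − 4)/4 = 0.25.
Midpoints: 4.125, 4.375, 4.625, 4.875.
f(4.125) ≈ 1.964, f(4.375) ≈ 1.998, f(4.625) ≈ 2.031, f(4.875) ≈ 2.064.
Sum = Δu · [f(4.125) + f(4.375) + f(4.625) + f(4.875)].
Sum ≈ 2.014.

2.014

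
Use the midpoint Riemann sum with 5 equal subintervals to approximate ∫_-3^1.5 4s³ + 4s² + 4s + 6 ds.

-20.41875

Δs = (1.5 − (-3))/5 = 0.9.
Midpoints: -2.55, -1.65, -0.75, 0.15, 1.05.
f(-2.55) = -44.5155, f(-1.65) = -7.6785, f(-0.75) = 3.5625, f(0.15) = 6.7035, f(1.05) = 19.2405.
Sum = Δs · [f(-2.55) + f(-1.65) + f(-0.75) + f(0.15) + f(1.05)].
Sum = -20.41875.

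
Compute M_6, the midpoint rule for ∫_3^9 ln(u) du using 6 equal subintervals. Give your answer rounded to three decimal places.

Δu = (9 − 3)/6 = 1.
Midpoints: 3.5, 4.5, 5.5, 6.5, 7.5, 8.5.
f(3.5) ≈ 1.253, f(4.5) ≈ 1.504, f(5.5) ≈ 1.705, f(6.5) ≈ 1.872, f(7.5) ≈ 2.015, f(8.5) ≈ 2.140.
Sum = Δu · [f(3.5) + f(4.5) + f(5.5) + ...].
Sum ≈ 10.488.

10.488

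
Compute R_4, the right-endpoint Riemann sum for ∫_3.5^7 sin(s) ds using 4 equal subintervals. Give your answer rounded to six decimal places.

-1.140209

Δs = (7 − 3.5)/4 = 0.875.
Right endpoints: 4.375, 5.25, 6.125, 7.
f(4.375) ≈ -0.943622, f(5.25) ≈ -0.858934, f(6.125) ≈ -0.157526, f(7) ≈ 0.656987.
Sum = Δs · [f(4.375) + f(5.25) + f(6.125) + f(7)].
Sum ≈ -1.140209.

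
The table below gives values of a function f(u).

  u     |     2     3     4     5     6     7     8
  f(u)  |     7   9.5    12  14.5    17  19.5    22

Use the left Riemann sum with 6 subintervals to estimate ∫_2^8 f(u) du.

79.5

Δu = 1.
Sum = 1·[7 + 9.5 + 12 + 14.5 + 17 + 19.5] = 79.5.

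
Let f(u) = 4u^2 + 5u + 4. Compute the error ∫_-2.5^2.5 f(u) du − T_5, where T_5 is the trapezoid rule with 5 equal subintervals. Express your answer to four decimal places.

Exact integral: ∫_-2.5^2.5 f(u) du ≈ 61.666667.
T_5 = 65.
Error ≈ 61.666667 − 65 ≈ -3.3333.

-3.3333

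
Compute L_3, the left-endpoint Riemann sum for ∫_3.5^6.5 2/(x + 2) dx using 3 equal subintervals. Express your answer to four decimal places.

Δx = (6.5 − 3.5)/3 = 1.
Left endpoints: 3.5, 4.5, 5.5.
f(3.5) = 4/11, f(4.5) = 4/13, f(5.5) = 4/15.
Sum = Δx · [f(3.5) + f(4.5) + f(5.5)].
Sum ≈ 0.9380.

0.9380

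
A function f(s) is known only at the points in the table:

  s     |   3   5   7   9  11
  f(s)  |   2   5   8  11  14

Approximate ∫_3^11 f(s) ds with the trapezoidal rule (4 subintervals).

64

Δs = 2.
T_4 = (2/2)·[2 + 2·5 + 2·8 + 2·11 + 14] = 64.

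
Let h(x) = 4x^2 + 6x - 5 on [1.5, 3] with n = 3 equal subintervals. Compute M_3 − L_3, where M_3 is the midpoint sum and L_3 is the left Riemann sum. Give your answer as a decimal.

M_3 = 44.125.
L_3 = 35.5.
M_3 − L_3 = 8.625.

8.625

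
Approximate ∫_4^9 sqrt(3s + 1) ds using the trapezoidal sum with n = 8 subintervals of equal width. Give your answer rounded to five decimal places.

Δs = (9 − 4)/8 = 0.625.
f(4) ≈ 3.60555, f(4.625) ≈ 3.85681, f(5.25) ≈ 4.09268, f(5.875) ≈ 4.31567, f(6.5) ≈ 4.52769, f(7.125) ≈ 4.73022, f(7.75) ≈ 4.92443, f(8.375) ≈ 5.11126, f(9) ≈ 5.29150.
T_8 = (Δs/2)·[f(s_0) + 2f(s_1) + ... + 2f(s_{7}) + f(s_8)].
Sum ≈ 22.50456.

22.50456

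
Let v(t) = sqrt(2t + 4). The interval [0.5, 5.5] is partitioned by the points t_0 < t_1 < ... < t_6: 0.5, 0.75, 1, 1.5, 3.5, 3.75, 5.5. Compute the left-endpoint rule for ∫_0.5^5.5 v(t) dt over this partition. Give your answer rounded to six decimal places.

Subinterval widths: 0.25, 0.25, 0.5, 2, 0.25, 1.75.
Left endpoints: 0.5, 0.75, 1, 1.5, 3.5, 3.75.
v(0.5) ≈ 2.236068, v(0.75) ≈ 2.345208, v(1) ≈ 2.449490, v(1.5) ≈ 2.645751, v(3.5) ≈ 3.316625, v(3.75) ≈ 3.391165.
Sum = Σ Δt_i · v(t_i).
Sum ≈ 14.425261.

14.425261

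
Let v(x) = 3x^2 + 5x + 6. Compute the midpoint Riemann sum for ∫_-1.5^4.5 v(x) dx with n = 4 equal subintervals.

172.125

Δx = (4.5 − (-1.5))/4 = 1.5.
Midpoints: -0.75, 0.75, 2.25, 3.75.
v(-0.75) = 3.9375, v(0.75) = 11.4375, v(2.25) = 32.4375, v(3.75) = 66.9375.
Sum = Δx · [v(-0.75) + v(0.75) + v(2.25) + v(3.75)].
Sum = 172.125.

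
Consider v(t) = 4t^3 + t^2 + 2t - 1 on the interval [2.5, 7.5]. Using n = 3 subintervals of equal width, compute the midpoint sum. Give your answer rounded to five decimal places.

Δt = (7.5 − 2.5)/3 = 5/3.
Midpoints: 10/3, 5, 20/3.
v(10/3) = 4453/27, v(5) = 534, v(20/3) = 33533/27.
Sum = Δt · [v(10/3) + v(5) + v(20/3)].
Sum ≈ 3234.81481.

3234.81481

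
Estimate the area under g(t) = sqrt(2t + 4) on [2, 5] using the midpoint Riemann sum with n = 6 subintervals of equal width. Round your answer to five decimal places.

9.91949

Δt = (5 − 2)/6 = 0.5.
Midpoints: 2.25, 2.75, 3.25, 3.75, 4.25, 4.75.
g(2.25) ≈ 2.91548, g(2.75) ≈ 3.08221, g(3.25) ≈ 3.24037, g(3.75) ≈ 3.39116, g(4.25) ≈ 3.53553, g(4.75) ≈ 3.67423.
Sum = Δt · [g(2.25) + g(2.75) + g(3.25) + ...].
Sum ≈ 9.91949.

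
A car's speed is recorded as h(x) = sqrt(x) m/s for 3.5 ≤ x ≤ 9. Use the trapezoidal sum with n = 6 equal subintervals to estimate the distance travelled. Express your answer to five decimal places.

Δx = (9 − 3.5)/6 = 11/12.
h(3.5) ≈ 1.87083, h(53/12) ≈ 2.10159, h(16/3) ≈ 2.30940, h(6.25) ≈ 2.50000, h(43/6) ≈ 2.67706, h(97/12) ≈ 2.84312, h(9) ≈ 3.00000.
T_6 = (Δx/2)·[h(x_0) + 2h(x_1) + ... + 2h(x_{5}) + h(x_6)].
Sum ≈ 13.62770.

13.62770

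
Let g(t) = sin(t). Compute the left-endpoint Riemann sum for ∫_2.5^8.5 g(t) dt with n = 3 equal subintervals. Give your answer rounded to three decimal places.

-0.328

Δt = (8.5 − 2.5)/3 = 2.
Left endpoints: 2.5, 4.5, 6.5.
g(2.5) ≈ 0.598, g(4.5) ≈ -0.978, g(6.5) ≈ 0.215.
Sum = Δt · [g(2.5) + g(4.5) + g(6.5)].
Sum ≈ -0.328.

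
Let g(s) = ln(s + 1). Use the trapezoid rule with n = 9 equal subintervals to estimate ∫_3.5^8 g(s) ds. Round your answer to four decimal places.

8.5044

Δs = (8 − 3.5)/9 = 0.5.
g(3.5) ≈ 1.5041, g(4) ≈ 1.6094, g(4.5) ≈ 1.7047, g(5) ≈ 1.7918, g(5.5) ≈ 1.8718, g(6) ≈ 1.9459, g(6.5) ≈ 2.0149, g(7) ≈ 2.0794, g(7.5) ≈ 2.1401, g(8) ≈ 2.1972.
T_9 = (Δs/2)·[g(s_0) + 2g(s_1) + ... + 2g(s_{8}) + g(s_9)].
Sum ≈ 8.5044.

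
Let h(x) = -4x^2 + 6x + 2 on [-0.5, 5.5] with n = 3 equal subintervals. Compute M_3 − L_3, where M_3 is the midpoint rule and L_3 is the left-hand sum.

M_3 = -112.
L_3 = -52.
M_3 − L_3 = -60.

-60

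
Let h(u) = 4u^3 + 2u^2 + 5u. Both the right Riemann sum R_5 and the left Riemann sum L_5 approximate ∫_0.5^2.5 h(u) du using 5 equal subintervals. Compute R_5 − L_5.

R_5 = 82.2.
L_5 = 48.6.
R_5 − L_5 = 33.6.

33.6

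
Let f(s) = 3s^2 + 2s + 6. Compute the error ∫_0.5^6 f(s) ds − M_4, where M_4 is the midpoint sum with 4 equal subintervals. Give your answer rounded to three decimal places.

Exact integral: ∫_0.5^6 f(s) ds = 284.625.
M_4 ≈ 282.02539.
Error ≈ 284.625 − 282.02539 ≈ 2.600.

2.600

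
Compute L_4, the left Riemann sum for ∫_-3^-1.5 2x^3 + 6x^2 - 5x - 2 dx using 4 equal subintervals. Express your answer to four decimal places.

23.0332

Δx = (-1.5 − (-3))/4 = 0.375.
Left endpoints: -3, -2.625, -2.25, -1.875.
f(-3) = 13, f(-2.625) = 16.29296875, f(-2.25) = 16.84375, f(-1.875) = 15.28515625.
Sum = Δx · [f(-3) + f(-2.625) + f(-2.25) + f(-1.875)].
Sum ≈ 23.0332.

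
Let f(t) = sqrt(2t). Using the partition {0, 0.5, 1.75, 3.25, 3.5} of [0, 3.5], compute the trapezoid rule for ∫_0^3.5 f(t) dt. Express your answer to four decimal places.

6.0089

Subinterval widths: 0.5, 1.25, 1.5, 0.25.
f(0) ≈ 0.0000, f(0.5) ≈ 1.0000, f(1.75) ≈ 1.8708, f(3.25) ≈ 2.5495, f(3.5) ≈ 2.6458.
On each subinterval the trapezoid contributes (Δt_i/2)·[f(t_{i-1}) + f(t_i)].
Sum ≈ 6.0089.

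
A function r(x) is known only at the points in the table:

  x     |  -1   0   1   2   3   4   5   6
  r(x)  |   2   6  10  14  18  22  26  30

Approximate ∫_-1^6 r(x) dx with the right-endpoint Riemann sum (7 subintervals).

126

Δx = 1.
Sum = 1·[6 + 10 + 14 + 18 + 22 + 26 + 30] = 126.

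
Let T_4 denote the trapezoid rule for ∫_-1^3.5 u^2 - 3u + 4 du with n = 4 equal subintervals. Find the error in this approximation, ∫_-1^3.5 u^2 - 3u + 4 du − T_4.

-0.94921875

Exact integral: ∫_-1^3.5 f(u) du = 15.75.
T_4 = 16.69921875.
Error = 15.75 − 16.69921875 = -0.94921875.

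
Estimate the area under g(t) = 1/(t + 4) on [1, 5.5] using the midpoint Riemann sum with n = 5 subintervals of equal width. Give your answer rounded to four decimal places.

Δt = (5.5 − 1)/5 = 0.9.
Midpoints: 1.45, 2.35, 3.25, 4.15, 5.05.
g(1.45) = 20/109, g(2.35) = 20/127, g(3.25) = 4/29, g(4.15) = 20/163, g(5.05) = 20/181.
Sum = Δt · [g(1.45) + g(2.35) + g(3.25) + g(4.15) + g(5.05)].
Sum ≈ 0.6409.

0.6409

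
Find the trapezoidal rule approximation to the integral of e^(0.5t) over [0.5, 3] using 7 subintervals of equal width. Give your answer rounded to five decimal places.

6.41231

Δt = (3 − 0.5)/7 = 5/14.
f(0.5) ≈ 1.28403, f(6/7) ≈ 1.53506, f(17/14) ≈ 1.83518, f(11/7) ≈ 2.19397, f(27/14) ≈ 2.62291, f(16/7) ≈ 3.13571, f(37/14) ≈ 3.74877, f(3) ≈ 4.48169.
T_7 = (Δt/2)·[f(t_0) + 2f(t_1) + ... + 2f(t_{6}) + f(t_7)].
Sum ≈ 6.41231.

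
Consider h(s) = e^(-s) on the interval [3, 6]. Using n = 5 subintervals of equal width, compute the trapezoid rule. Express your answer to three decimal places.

Δs = (6 − 3)/5 = 0.6.
h(3) ≈ 0.050, h(3.6) ≈ 0.027, h(4.2) ≈ 0.015, h(4.8) ≈ 0.008, h(5.4) ≈ 0.005, h(6) ≈ 0.002.
T_5 = (Δs/2)·[h(s_0) + 2h(s_1) + ... + 2h(s_{4}) + h(s_5)].
Sum ≈ 0.049.

0.049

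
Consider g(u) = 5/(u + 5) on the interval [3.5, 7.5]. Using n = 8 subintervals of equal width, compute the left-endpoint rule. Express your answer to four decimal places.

Δu = (7.5 − 3.5)/8 = 0.5.
Left endpoints: 3.5, 4, 4.5, 5, 5.5, 6, 6.5, 7.
g(3.5) = 10/17, g(4) = 5/9, g(4.5) = 10/19, g(5) = 0.5, g(5.5) = 10/21, g(6) = 5/11, g(6.5) = 10/23, g(7) = 5/12.
Sum = Δu · [g(3.5) + g(4) + g(4.5) + ...].
Sum ≈ 1.9761.

1.9761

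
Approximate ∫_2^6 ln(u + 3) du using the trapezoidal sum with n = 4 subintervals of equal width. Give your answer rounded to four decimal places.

7.7204

Δu = (6 − 2)/4 = 1.
f(2) ≈ 1.6094, f(3) ≈ 1.7918, f(4) ≈ 1.9459, f(5) ≈ 2.0794, f(6) ≈ 2.1972.
T_4 = (Δu/2)·[f(u_0) + 2f(u_1) + 2f(u_2) + 2f(u_3) + f(u_4)].
Sum ≈ 7.7204.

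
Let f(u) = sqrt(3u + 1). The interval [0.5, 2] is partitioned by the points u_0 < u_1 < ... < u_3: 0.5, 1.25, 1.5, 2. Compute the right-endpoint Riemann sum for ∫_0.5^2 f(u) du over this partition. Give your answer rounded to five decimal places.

Subinterval widths: 0.75, 0.25, 0.5.
Right endpoints: 1.25, 1.5, 2.
f(1.25) ≈ 2.17945, f(1.5) ≈ 2.34521, f(2) ≈ 2.64575.
Sum = Σ Δu_i · f(u_i).
Sum ≈ 3.54376.

3.54376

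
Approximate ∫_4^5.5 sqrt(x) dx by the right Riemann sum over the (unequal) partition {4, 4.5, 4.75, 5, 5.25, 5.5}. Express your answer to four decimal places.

Subinterval widths: 0.5, 0.25, 0.25, 0.25, 0.25.
Right endpoints: 4.5, 4.75, 5, 5.25, 5.5.
f(4.5) ≈ 2.1213, f(4.75) ≈ 2.1794, f(5) ≈ 2.2361, f(5.25) ≈ 2.2913, f(5.5) ≈ 2.3452.
Sum = Σ Δx_i · f(x_i).
Sum ≈ 3.3237.

3.3237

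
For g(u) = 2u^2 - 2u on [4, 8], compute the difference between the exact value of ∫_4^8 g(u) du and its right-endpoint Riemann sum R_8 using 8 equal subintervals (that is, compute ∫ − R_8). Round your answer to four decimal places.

-22.3333

Exact integral: ∫_4^8 g(u) du ≈ 250.666667.
R_8 = 273.
Error ≈ 250.666667 − 273 ≈ -22.3333.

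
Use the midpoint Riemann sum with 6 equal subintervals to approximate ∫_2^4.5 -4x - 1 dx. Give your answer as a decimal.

-35

Δx = (4.5 − 2)/6 = 5/12.
Midpoints: 53/24, 2.625, 73/24, 83/24, 3.875, 103/24.
f(53/24) = -59/6, f(2.625) = -11.5, f(73/24) = -79/6, f(83/24) = -89/6, f(3.875) = -16.5, f(103/24) = -109/6.
Sum = Δx · [f(53/24) + f(2.625) + f(73/24) + ...].
Sum = -35.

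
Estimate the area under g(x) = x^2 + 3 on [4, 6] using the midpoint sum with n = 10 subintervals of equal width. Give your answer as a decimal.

56.66

Δx = (6 − 4)/10 = 0.2.
Midpoints: 4.1, 4.3, 4.5, 4.7, 4.9, 5.1, 5.3, 5.5, 5.7, 5.9.
g(4.1) = 19.81, g(4.3) = 21.49, g(4.5) = 23.25, g(4.7) = 25.09, g(4.9) = 27.01, g(5.1) = 29.01, g(5.3) = 31.09, g(5.5) = 33.25, g(5.7) = 35.49, g(5.9) = 37.81.
Sum = Δx · [g(4.1) + g(4.3) + g(4.5) + ...].
Sum = 56.66.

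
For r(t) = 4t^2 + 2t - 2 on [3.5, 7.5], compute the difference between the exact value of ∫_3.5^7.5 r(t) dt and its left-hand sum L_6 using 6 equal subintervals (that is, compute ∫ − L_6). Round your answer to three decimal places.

60.148

Exact integral: ∫_3.5^7.5 r(t) dt ≈ 541.33333.
L_6 ≈ 481.18519.
Error ≈ 541.33333 − 481.18519 ≈ 60.148.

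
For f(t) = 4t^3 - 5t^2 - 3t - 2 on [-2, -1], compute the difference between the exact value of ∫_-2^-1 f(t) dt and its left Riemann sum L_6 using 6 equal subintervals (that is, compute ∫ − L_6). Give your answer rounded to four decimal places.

Exact integral: ∫_-2^-1 f(t) dt ≈ -24.166667.
L_6 ≈ -27.606481.
Error ≈ -24.166667 − (-27.606481) ≈ 3.4398.

3.4398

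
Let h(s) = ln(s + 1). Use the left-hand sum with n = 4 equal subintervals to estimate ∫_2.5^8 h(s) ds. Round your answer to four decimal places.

Δs = (8 − 2.5)/4 = 1.375.
Left endpoints: 2.5, 3.875, 5.25, 6.625.
h(2.5) ≈ 1.2528, h(3.875) ≈ 1.5841, h(5.25) ≈ 1.8326, h(6.625) ≈ 2.0314.
Sum = Δs · [h(2.5) + h(3.875) + h(5.25) + h(6.625)].
Sum ≈ 9.2137.

9.2137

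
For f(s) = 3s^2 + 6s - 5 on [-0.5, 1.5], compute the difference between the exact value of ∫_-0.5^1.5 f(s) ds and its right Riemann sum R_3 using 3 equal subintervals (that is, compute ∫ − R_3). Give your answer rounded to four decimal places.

Exact integral: ∫_-0.5^1.5 f(s) ds = -0.5.
R_3 ≈ 5.944444.
Error ≈ -0.5 − 5.944444 ≈ -6.4444.

-6.4444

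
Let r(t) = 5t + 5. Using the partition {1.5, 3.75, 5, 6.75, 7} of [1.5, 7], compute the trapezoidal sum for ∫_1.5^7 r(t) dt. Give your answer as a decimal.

Subinterval widths: 2.25, 1.25, 1.75, 0.25.
r(1.5) = 12.5, r(3.75) = 23.75, r(5) = 30, r(6.75) = 38.75, r(7) = 40.
On each subinterval the trapezoid contributes (Δt_i/2)·[r(t_{i-1}) + r(t_i)].
Sum = 144.375.

144.375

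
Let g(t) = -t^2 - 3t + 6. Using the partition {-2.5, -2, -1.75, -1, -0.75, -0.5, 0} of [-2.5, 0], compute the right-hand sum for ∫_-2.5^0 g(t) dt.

18.78125

Subinterval widths: 0.5, 0.25, 0.75, 0.25, 0.25, 0.5.
Right endpoints: -2, -1.75, -1, -0.75, -0.5, 0.
g(-2) = 8, g(-1.75) = 8.1875, g(-1) = 8, g(-0.75) = 7.6875, g(-0.5) = 7.25, g(0) = 6.
Sum = Σ Δt_i · g(t_i).
Sum = 18.78125.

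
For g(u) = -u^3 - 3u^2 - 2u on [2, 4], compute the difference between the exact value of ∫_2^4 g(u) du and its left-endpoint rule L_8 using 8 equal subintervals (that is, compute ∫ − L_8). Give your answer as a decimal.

Exact integral: ∫_2^4 g(u) du = -128.
L_8 = -116.25.
Error = -128 − (-116.25) = -11.75.

-11.75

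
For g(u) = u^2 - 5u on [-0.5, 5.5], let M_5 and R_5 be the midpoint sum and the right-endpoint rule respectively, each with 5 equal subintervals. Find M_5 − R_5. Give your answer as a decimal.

-2.16

M_5 = -20.22.
R_5 = -18.06.
M_5 − R_5 = -2.16.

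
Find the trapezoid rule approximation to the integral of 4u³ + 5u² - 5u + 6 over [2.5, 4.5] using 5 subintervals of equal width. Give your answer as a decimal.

476.34

Δu = (4.5 − 2.5)/5 = 0.4.
f(2.5) = 87.25, f(2.9) = 131.106, f(3.3) = 187.698, f(3.7) = 258.562, f(4.1) = 345.234, f(4.5) = 449.25.
T_5 = (Δu/2)·[f(u_0) + 2f(u_1) + ... + 2f(u_{4}) + f(u_5)].
Sum = 476.34.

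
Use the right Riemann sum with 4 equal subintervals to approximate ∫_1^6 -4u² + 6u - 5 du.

Δu = (6 − 1)/4 = 1.25.
Right endpoints: 2.25, 3.5, 4.75, 6.
f(2.25) = -11.75, f(3.5) = -33, f(4.75) = -66.75, f(6) = -113.
Sum = Δu · [f(2.25) + f(3.5) + f(4.75) + f(6)].
Sum = -280.625.

-280.625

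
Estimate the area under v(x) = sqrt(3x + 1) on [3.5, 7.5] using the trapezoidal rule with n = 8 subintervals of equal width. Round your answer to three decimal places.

Δx = (7.5 − 3.5)/8 = 0.5.
v(3.5) ≈ 3.391, v(4) ≈ 3.606, v(4.5) ≈ 3.808, v(5) ≈ 4.000, v(5.5) ≈ 4.183, v(6) ≈ 4.359, v(6.5) ≈ 4.528, v(7) ≈ 4.690, v(7.5) ≈ 4.848.
T_8 = (Δx/2)·[v(x_0) + 2v(x_1) + ... + 2v(x_{7}) + v(x_8)].
Sum ≈ 16.647.

16.647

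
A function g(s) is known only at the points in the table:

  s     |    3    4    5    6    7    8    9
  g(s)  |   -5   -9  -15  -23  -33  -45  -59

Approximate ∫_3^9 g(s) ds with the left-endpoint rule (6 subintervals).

-130

Δs = 1.
Sum = 1·[(-5) + (-9) + (-15) + (-23) + (-33) + (-45)] = -130.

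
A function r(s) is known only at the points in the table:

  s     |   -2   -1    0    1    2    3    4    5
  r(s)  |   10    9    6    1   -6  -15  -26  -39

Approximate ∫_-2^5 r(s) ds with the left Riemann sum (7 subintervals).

-21

Δs = 1.
Sum = 1·[10 + 9 + 6 + 1 + (-6) + (-15) + (-26)] = -21.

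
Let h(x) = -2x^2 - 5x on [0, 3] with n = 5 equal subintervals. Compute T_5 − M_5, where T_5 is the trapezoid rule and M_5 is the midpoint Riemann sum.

T_5 = -40.86.
M_5 = -40.32.
T_5 − M_5 = -0.54.

-0.54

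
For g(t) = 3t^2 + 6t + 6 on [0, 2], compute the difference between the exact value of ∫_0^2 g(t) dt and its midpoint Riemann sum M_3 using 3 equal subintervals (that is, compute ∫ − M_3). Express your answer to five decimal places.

0.22222

Exact integral: ∫_0^2 g(t) dt = 32.
M_3 ≈ 31.7777778.
Error ≈ 32 − 31.7777778 ≈ 0.22222.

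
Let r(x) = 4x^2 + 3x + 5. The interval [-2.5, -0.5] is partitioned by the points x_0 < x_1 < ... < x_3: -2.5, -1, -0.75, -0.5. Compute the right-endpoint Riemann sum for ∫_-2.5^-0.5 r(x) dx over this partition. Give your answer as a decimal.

11.375

Subinterval widths: 1.5, 0.25, 0.25.
Right endpoints: -1, -0.75, -0.5.
r(-1) = 6, r(-0.75) = 5, r(-0.5) = 4.5.
Sum = Σ Δx_i · r(x_i).
Sum = 11.375.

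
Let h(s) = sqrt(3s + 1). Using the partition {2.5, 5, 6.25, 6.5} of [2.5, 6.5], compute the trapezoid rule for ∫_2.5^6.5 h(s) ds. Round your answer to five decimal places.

Subinterval widths: 2.5, 1.25, 0.25.
h(2.5) ≈ 2.91548, h(5) ≈ 4.00000, h(6.25) ≈ 4.44410, h(6.5) ≈ 4.52769.
On each subinterval the trapezoid contributes (Δs_i/2)·[h(s_{i-1}) + h(s_i)].
Sum ≈ 15.04338.

15.04338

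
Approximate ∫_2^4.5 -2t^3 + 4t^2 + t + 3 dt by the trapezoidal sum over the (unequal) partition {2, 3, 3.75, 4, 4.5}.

-74.046875

Subinterval widths: 1, 0.75, 0.25, 0.5.
f(2) = 5, f(3) = -12, f(3.75) = -42.46875, f(4) = -57, f(4.5) = -93.75.
On each subinterval the trapezoid contributes (Δt_i/2)·[f(t_{i-1}) + f(t_i)].
Sum = -74.046875.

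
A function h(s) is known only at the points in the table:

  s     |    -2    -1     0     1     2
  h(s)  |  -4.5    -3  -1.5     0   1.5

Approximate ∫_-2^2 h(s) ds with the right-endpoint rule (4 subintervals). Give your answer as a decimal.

-3

Δs = 1.
Sum = 1·[(-3) + (-1.5) + 0 + 1.5] = -3.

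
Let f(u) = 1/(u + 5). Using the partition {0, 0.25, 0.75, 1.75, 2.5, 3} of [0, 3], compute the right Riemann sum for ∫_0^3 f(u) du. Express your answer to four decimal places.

0.4452

Subinterval widths: 0.25, 0.5, 1, 0.75, 0.5.
Right endpoints: 0.25, 0.75, 1.75, 2.5, 3.
f(0.25) = 4/21, f(0.75) = 4/23, f(1.75) = 4/27, f(2.5) = 2/15, f(3) = 0.125.
Sum = Σ Δu_i · f(u_i).
Sum ≈ 0.4452.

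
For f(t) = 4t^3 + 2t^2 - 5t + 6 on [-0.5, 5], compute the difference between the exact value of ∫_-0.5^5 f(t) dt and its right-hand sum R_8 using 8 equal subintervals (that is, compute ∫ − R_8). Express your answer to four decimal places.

-192.1742

Exact integral: ∫_-0.5^5 f(t) dt ≈ 679.479167.
R_8 ≈ 871.653320.
Error ≈ 679.479167 − 871.653320 ≈ -192.1742.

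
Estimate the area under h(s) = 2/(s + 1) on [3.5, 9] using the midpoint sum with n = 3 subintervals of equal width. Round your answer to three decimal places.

1.586

Δs = (9 − 3.5)/3 = 11/6.
Midpoints: 53/12, 6.25, 97/12.
h(53/12) = 24/65, h(6.25) = 8/29, h(97/12) = 24/109.
Sum = Δs · [h(53/12) + h(6.25) + h(97/12)].
Sum ≈ 1.586.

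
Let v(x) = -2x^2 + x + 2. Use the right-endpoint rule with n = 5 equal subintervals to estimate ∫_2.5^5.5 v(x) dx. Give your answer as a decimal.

Δx = (5.5 − 2.5)/5 = 0.6.
Right endpoints: 3.1, 3.7, 4.3, 4.9, 5.5.
v(3.1) = -14.12, v(3.7) = -21.68, v(4.3) = -30.68, v(4.9) = -41.12, v(5.5) = -53.
Sum = Δx · [v(3.1) + v(3.7) + v(4.3) + v(4.9) + v(5.5)].
Sum = -96.36.

-96.36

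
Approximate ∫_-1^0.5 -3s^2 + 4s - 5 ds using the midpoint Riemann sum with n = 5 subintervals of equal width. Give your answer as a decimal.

-10.09125

Δs = (0.5 − (-1))/5 = 0.3.
Midpoints: -0.85, -0.55, -0.25, 0.05, 0.35.
f(-0.85) = -10.5675, f(-0.55) = -8.1075, f(-0.25) = -6.1875, f(0.05) = -4.8075, f(0.35) = -3.9675.
Sum = Δs · [f(-0.85) + f(-0.55) + f(-0.25) + f(0.05) + f(0.35)].
Sum = -10.09125.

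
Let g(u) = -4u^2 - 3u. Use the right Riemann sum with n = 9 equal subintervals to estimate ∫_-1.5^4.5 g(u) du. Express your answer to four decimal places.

-184.7778

Δu = (4.5 − (-1.5))/9 = 2/3.
Right endpoints: -5/6, -1/6, 0.5, 7/6, 11/6, 2.5, 19/6, 23/6, 4.5.
g(-5/6) = -5/18, g(-1/6) = 7/18, g(0.5) = -2.5, g(7/6) = -161/18, g(11/6) = -341/18, g(2.5) = -32.5, g(19/6) = -893/18, g(23/6) = -1265/18, g(4.5) = -94.5.
Sum = Δu · [g(-5/6) + g(-1/6) + g(0.5) + ...].
Sum ≈ -184.7778.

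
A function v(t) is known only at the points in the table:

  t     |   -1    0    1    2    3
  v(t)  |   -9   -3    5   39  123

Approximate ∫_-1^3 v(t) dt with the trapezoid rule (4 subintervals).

98

Δt = 1.
T_4 = (1/2)·[(-9) + 2·(-3) + 2·5 + 2·39 + 123] = 98.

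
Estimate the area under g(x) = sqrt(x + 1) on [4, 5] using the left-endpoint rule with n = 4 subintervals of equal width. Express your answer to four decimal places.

2.3176

Δx = (5 − 4)/4 = 0.25.
Left endpoints: 4, 4.25, 4.5, 4.75.
g(4) ≈ 2.2361, g(4.25) ≈ 2.2913, g(4.5) ≈ 2.3452, g(4.75) ≈ 2.3979.
Sum = Δx · [g(4) + g(4.25) + g(4.5) + g(4.75)].
Sum ≈ 2.3176.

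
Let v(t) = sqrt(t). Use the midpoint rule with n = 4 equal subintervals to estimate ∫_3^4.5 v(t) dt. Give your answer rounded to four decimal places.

2.9002

Δt = (4.5 − 3)/4 = 0.375.
Midpoints: 3.1875, 3.5625, 3.9375, 4.3125.
v(3.1875) ≈ 1.7854, v(3.5625) ≈ 1.8875, v(3.9375) ≈ 1.9843, v(4.3125) ≈ 2.0767.
Sum = Δt · [v(3.1875) + v(3.5625) + v(3.9375) + v(4.3125)].
Sum ≈ 2.9002.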